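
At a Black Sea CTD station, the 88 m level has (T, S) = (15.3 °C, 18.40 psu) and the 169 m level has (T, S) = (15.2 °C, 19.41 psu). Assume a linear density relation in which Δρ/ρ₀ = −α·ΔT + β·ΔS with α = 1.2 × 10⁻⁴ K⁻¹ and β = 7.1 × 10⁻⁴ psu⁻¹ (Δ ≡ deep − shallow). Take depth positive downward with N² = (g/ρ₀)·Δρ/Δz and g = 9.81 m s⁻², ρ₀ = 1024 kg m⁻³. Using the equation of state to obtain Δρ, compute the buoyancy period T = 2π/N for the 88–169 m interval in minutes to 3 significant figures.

11.1 min

ΔT = -0.1 K, ΔS = +1.01 psu (deep − shallow).
Δρ/ρ₀ = −αΔT + βΔS = 1.20 × 10⁻⁵ + 7.171 × 10⁻⁴ = 7.291 × 10⁻⁴, so Δρ ≈ 0.7466 kg m⁻³.
N² = (g/ρ₀)·Δρ/Δz = g·(Δρ/ρ₀)/Δz = 9.81 × 7.291 × 10⁻⁴ / 81 = 8.8302 × 10⁻⁵ s⁻².
N = √(8.8302 × 10⁻⁵) = 9.3969 × 10⁻³ rad s⁻¹ → T = 2π/N = 668.64 s = 11.144 min ≈ 11.1 min.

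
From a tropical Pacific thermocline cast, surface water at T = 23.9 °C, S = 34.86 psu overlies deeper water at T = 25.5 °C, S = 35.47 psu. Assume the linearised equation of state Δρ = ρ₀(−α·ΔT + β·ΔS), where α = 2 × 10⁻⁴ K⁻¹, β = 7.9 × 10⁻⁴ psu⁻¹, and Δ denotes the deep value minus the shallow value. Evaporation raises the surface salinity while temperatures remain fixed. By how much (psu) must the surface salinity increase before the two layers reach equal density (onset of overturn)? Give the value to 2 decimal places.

0.20 psu

Neutral buoyancy requires −α(T_deep − T_surf) + β(S_deep − S_surf′) = 0.
S_surf′ = S_deep − (α/β)·ΔT = 35.47 − (2 × 10⁻⁴/7.9 × 10⁻⁴)·(+1.6) = 35.0649 psu.
Increase required: 35.0649 − 34.86 = 0.2049 psu.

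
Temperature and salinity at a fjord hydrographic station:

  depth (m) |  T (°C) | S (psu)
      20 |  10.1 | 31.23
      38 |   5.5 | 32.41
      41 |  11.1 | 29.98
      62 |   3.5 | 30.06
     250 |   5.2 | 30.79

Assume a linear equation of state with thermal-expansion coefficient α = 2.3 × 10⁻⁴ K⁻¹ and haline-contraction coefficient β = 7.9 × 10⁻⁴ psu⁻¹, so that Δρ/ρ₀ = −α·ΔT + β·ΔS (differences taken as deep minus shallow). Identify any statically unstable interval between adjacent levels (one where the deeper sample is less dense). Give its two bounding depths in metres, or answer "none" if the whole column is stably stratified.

38–41 m

Evaluate Δρ/ρ₀ = −αΔT + βΔS across each adjacent pair:
  20–38 m: −αΔT+βΔS = −(2.3 × 10⁻⁴)(-4.6)+(7.9 × 10⁻⁴)(+1.18) = 2.0 × 10⁻³ → stable
  38–41 m: −αΔT+βΔS = −(2.3 × 10⁻⁴)(+5.6)+(7.9 × 10⁻⁴)(-2.43) = -3.2 × 10⁻³ → UNSTABLE
  41–62 m: −αΔT+βΔS = −(2.3 × 10⁻⁴)(-7.6)+(7.9 × 10⁻⁴)(+0.08) = 1.8 × 10⁻³ → stable
  62–250 m: −αΔT+βΔS = −(2.3 × 10⁻⁴)(+1.7)+(7.9 × 10⁻⁴)(+0.73) = 1.9 × 10⁻⁴ → stable
The 38–41 m interval has Δρ < 0: lighter water underlies denser water.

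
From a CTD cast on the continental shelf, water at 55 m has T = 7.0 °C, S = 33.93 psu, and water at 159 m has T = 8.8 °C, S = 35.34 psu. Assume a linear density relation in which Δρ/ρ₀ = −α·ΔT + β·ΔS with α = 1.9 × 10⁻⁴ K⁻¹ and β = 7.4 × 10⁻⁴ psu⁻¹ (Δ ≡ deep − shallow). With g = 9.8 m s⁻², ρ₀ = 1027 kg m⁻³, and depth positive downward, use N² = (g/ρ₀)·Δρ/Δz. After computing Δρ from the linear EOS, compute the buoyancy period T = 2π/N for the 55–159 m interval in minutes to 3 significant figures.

12.9 min

ΔT = +1.8 K, ΔS = +1.41 psu (deep − shallow).
Δρ/ρ₀ = −αΔT + βΔS = -3.42 × 10⁻⁴ + 1.0434 × 10⁻³ = 7.014 × 10⁻⁴, so Δρ ≈ 0.7203 kg m⁻³.
N² = (g/ρ₀)·Δρ/Δz = g·(Δρ/ρ₀)/Δz = 9.8 × 7.014 × 10⁻⁴ / 104 = 6.6093 × 10⁻⁵ s⁻².
N = √(6.6093 × 10⁻⁵) = 8.1298 × 10⁻³ rad s⁻¹ → T = 2π/N = 772.86 s = 12.881 min ≈ 12.9 min.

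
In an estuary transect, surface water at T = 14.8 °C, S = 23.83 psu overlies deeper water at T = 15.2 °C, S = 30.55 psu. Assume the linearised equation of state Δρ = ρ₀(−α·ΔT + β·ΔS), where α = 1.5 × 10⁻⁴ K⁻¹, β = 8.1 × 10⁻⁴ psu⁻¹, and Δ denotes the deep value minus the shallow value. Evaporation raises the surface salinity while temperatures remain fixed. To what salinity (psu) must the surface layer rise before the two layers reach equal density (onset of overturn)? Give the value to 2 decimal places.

Neutral buoyancy requires −α(T_deep − T_surf) + β(S_deep − S_surf′) = 0.
S_surf′ = S_deep − (α/β)·ΔT = 30.55 − (1.5 × 10⁻⁴/8.1 × 10⁻⁴)·(+0.4) = 30.4759 psu.
Increase required: 30.4759 − 23.83 = 6.6459 psu.

30.48 psu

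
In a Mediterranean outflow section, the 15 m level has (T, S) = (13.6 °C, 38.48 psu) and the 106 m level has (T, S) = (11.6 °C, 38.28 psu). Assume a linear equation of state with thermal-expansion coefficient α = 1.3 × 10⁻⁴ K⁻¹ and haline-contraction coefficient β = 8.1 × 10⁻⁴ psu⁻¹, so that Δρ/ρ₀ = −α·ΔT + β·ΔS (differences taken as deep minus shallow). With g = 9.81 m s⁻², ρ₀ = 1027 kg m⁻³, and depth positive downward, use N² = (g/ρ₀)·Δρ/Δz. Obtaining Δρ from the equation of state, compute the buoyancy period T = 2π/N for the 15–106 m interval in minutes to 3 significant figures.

ΔT = -2.0 K, ΔS = -0.20 psu (deep − shallow).
Δρ/ρ₀ = −αΔT + βΔS = 2.60 × 10⁻⁴ − 1.62 × 10⁻⁴ = 9.80 × 10⁻⁵, so Δρ ≈ 0.1006 kg m⁻³.
N² = (g/ρ₀)·Δρ/Δz = g·(Δρ/ρ₀)/Δz = 9.81 × 9.80 × 10⁻⁵ / 91 = 1.0565 × 10⁻⁵ s⁻².
N = √(1.0565 × 10⁻⁵) = 3.2504 × 10⁻³ rad s⁻¹ → T = 2π/N = 1.9330 × 10³ s = 32.217 min ≈ 32.2 min.

32.2 min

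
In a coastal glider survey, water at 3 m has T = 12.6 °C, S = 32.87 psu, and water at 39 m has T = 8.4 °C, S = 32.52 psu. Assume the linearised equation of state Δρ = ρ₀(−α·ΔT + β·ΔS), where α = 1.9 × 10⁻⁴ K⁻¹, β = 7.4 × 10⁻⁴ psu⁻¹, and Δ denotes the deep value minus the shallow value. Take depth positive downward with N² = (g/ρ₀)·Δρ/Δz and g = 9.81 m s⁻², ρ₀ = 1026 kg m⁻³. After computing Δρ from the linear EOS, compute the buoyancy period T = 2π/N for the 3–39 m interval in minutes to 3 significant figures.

ΔT = -4.2 K, ΔS = -0.35 psu (deep − shallow).
Δρ/ρ₀ = −αΔT + βΔS = 7.98 × 10⁻⁴ − 2.59 × 10⁻⁴ = 5.39 × 10⁻⁴, so Δρ ≈ 0.5530 kg m⁻³.
N² = (g/ρ₀)·Δρ/Δz = g·(Δρ/ρ₀)/Δz = 9.81 × 5.39 × 10⁻⁴ / 36 = 1.4688 × 10⁻⁴ s⁻².
N = √(1.4688 × 10⁻⁴) = 0.012119 rad s⁻¹ → T = 2π/N = 518.46 s = 8.6410 min ≈ 8.64 min.

8.64 min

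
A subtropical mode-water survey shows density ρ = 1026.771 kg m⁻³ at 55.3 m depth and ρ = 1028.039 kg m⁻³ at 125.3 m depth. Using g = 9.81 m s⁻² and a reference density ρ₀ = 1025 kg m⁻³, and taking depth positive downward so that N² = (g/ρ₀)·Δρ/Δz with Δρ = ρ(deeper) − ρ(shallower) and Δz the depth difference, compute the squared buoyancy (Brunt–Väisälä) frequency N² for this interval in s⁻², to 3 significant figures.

Δρ = 1028.039 − 1026.771 = 1.268 kg m⁻³ over Δz = 125.3 − 55.3 = 70 m.
N² = (9.81/1025) × (1.268/70) = 1.7337 × 10⁻⁴ s⁻² ≈ 1.73 × 10⁻⁴ s⁻².
Since Δρ > 0 the layer is stably stratified.

1.73 × 10⁻⁴ s⁻²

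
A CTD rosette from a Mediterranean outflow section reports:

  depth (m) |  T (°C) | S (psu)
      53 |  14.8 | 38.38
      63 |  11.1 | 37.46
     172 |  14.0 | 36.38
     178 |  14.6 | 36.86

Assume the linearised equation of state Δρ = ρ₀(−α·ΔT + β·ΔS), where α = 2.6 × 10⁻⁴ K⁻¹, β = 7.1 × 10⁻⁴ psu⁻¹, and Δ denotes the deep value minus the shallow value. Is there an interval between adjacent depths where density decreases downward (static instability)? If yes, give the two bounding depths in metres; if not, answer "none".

Evaluate Δρ/ρ₀ = −αΔT + βΔS across each adjacent pair:
  53–63 m: −αΔT+βΔS = −(2.6 × 10⁻⁴)(-3.7)+(7.1 × 10⁻⁴)(-0.92) = 3.1 × 10⁻⁴ → stable
  63–172 m: −αΔT+βΔS = −(2.6 × 10⁻⁴)(+2.9)+(7.1 × 10⁻⁴)(-1.08) = -1.5 × 10⁻³ → UNSTABLE
  172–178 m: −αΔT+βΔS = −(2.6 × 10⁻⁴)(+0.6)+(7.1 × 10⁻⁴)(+0.48) = 1.8 × 10⁻⁴ → stable
The 63–172 m interval has Δρ < 0: lighter water underlies denser water.

63–172 m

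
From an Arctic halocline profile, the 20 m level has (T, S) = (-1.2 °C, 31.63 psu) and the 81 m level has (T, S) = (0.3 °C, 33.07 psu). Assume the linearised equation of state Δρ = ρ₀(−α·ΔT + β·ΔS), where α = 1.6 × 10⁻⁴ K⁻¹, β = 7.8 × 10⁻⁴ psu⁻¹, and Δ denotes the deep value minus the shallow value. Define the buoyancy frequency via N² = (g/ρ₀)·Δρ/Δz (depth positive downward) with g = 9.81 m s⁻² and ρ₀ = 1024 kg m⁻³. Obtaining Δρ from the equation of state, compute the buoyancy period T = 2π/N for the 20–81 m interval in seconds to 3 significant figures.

ΔT = +1.5 K, ΔS = +1.44 psu (deep − shallow).
Δρ/ρ₀ = −αΔT + βΔS = -2.40 × 10⁻⁴ + 1.1232 × 10⁻³ = 8.832 × 10⁻⁴, so Δρ ≈ 0.9044 kg m⁻³.
N² = (g/ρ₀)·Δρ/Δz = g·(Δρ/ρ₀)/Δz = 9.81 × 8.832 × 10⁻⁴ / 61 = 1.4204 × 10⁻⁴ s⁻².
N = √(1.4204 × 10⁻⁴) = 0.011918 rad s⁻¹ → T = 2π/N = 527.20 s ≈ 527 s.

527 s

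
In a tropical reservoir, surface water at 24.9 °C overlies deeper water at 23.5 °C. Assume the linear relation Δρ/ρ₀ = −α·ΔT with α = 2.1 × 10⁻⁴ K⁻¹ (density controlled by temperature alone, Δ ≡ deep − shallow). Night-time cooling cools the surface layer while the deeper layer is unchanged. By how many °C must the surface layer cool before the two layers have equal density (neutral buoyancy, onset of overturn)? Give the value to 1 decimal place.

With temperature the only control, equal density requires T_surf′ = T_deep.
T_surf′ = 23.5 °C.
Cooling required: 24.9 − 23.5 = 1.4 °C.

1.4 °C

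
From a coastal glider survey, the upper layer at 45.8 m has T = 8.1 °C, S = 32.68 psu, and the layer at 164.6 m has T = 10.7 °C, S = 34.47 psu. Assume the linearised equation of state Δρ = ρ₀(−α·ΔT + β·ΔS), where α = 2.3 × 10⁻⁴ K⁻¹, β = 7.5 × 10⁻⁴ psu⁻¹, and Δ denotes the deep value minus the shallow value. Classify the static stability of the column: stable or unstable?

stable

ΔT = 10.7 − 8.1 = +2.6 K and ΔS = 34.47 − 32.68 = +1.79 psu (deep − shallow).
−αΔT = -5.98 × 10⁻⁴; βΔS = 1.3425 × 10⁻³; sum Δρ/ρ₀ = 7.445 × 10⁻⁴.
Δρ/ρ₀ > 0, so Δρ > 0: deeper water is denser → statically stable.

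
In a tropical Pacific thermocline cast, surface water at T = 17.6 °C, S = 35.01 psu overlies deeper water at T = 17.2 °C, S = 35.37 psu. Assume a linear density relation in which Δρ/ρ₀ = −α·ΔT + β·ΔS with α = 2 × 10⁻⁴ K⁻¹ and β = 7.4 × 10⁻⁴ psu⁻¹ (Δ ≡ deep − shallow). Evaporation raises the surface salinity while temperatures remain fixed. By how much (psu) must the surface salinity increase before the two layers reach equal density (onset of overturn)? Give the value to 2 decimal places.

Neutral buoyancy requires −α(T_deep − T_surf) + β(S_deep − S_surf′) = 0.
S_surf′ = S_deep − (α/β)·ΔT = 35.37 − (2 × 10⁻⁴/7.4 × 10⁻⁴)·(-0.4) = 35.4781 psu.
Increase required: 35.4781 − 35.01 = 0.4681 psu.

0.47 psu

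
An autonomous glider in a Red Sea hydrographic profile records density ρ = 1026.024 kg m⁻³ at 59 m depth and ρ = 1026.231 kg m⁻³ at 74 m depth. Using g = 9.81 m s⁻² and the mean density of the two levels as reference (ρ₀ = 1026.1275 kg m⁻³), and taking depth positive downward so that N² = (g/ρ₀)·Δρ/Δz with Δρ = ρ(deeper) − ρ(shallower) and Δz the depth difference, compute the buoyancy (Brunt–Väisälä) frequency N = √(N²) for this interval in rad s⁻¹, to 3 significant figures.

Δρ = 1026.231 − 1026.024 = 0.207 kg m⁻³ over Δz = 74 − 59 = 15 m.
N² = (9.81/1026.1275) × (0.207/15) = 1.3193 × 10⁻⁴ s⁻².
N = √(1.3193 × 10⁻⁴) = 0.011486 rad s⁻¹ ≈ 0.0115 rad s⁻¹.
N² > 0, so the interval is statically stable.

0.0115 rad s⁻¹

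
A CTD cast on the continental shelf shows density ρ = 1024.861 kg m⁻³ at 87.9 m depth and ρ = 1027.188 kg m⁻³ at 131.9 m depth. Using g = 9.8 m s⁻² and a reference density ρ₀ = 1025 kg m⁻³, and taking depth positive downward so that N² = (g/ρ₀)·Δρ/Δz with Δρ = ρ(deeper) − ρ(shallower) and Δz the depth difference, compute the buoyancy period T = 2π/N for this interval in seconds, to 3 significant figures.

Δρ = 1027.188 − 1024.861 = 2.327 kg m⁻³ over Δz = 131.9 − 87.9 = 44 m.
N² = (9.8/1025) × (2.327/44) = 5.0565 × 10⁻⁴ s⁻².
N = √(5.0565 × 10⁻⁴) = 0.022487 rad s⁻¹, so T = 2π/N = 279.41 s ≈ 279 s.

279 s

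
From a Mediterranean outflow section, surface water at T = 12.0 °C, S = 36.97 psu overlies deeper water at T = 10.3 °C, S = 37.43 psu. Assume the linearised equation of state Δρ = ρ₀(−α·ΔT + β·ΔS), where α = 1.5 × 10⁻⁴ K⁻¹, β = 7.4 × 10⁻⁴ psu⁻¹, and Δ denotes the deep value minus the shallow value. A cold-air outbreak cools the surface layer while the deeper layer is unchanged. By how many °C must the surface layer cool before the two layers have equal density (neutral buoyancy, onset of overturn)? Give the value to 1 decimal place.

4.0 °C

Neutral buoyancy requires Δρ = 0, i.e. −α(T_deep − T_surf′) + β(S_deep − S_surf) = 0.
T_surf′ = T_deep − (β/α)·ΔS = 10.3 − (7.4 × 10⁻⁴/1.5 × 10⁻⁴)·(+0.46) = 8.031 °C.
Cooling required: 12.0 − (8.031) = 3.969 °C.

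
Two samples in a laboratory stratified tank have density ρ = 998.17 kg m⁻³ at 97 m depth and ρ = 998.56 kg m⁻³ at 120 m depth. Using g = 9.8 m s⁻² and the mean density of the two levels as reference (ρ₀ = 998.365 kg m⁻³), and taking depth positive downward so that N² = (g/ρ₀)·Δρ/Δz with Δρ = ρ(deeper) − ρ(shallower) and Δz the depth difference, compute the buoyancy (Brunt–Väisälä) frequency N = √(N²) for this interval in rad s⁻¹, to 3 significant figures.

0.0129 rad s⁻¹

Δρ = 998.56 − 998.17 = 0.39 kg m⁻³ over Δz = 120 − 97 = 23 m.
N² = (9.8/998.365) × (0.39/23) = 1.6645 × 10⁻⁴ s⁻².
N = √(1.6645 × 10⁻⁴) = 0.012902 rad s⁻¹ ≈ 0.0129 rad s⁻¹.
N² > 0, so the interval is statically stable.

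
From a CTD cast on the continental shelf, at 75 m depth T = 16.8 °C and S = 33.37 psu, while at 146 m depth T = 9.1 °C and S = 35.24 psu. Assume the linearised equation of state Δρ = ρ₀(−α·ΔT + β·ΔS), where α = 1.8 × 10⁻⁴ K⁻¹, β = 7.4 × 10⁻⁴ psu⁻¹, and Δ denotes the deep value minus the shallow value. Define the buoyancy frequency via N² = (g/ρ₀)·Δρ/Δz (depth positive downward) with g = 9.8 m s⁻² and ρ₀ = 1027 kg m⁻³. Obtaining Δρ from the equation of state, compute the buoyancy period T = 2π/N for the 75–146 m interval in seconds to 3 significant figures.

321 s

ΔT = -7.7 K, ΔS = +1.87 psu (deep − shallow).
Δρ/ρ₀ = −αΔT + βΔS = 1.386 × 10⁻³ + 1.3838 × 10⁻³ = 2.7698 × 10⁻³, so Δρ ≈ 2.845 kg m⁻³.
N² = (g/ρ₀)·Δρ/Δz = g·(Δρ/ρ₀)/Δz = 9.8 × 2.7698 × 10⁻³ / 71 = 3.8231 × 10⁻⁴ s⁻².
N = √(3.8231 × 10⁻⁴) = 0.019553 rad s⁻¹ → T = 2π/N = 321.34 s ≈ 321 s.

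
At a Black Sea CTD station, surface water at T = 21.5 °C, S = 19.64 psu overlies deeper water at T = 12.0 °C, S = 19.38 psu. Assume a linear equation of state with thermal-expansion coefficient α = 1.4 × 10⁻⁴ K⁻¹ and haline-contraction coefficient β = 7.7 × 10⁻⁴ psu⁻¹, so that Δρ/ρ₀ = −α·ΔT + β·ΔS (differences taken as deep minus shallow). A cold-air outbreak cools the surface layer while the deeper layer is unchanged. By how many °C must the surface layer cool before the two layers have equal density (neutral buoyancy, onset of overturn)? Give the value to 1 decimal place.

8.1 °C

Neutral buoyancy requires Δρ = 0, i.e. −α(T_deep − T_surf′) + β(S_deep − S_surf) = 0.
T_surf′ = T_deep − (β/α)·ΔS = 12.0 − (7.7 × 10⁻⁴/1.4 × 10⁻⁴)·(-0.26) = 13.430 °C.
Cooling required: 21.5 − (13.430) = 8.070 °C.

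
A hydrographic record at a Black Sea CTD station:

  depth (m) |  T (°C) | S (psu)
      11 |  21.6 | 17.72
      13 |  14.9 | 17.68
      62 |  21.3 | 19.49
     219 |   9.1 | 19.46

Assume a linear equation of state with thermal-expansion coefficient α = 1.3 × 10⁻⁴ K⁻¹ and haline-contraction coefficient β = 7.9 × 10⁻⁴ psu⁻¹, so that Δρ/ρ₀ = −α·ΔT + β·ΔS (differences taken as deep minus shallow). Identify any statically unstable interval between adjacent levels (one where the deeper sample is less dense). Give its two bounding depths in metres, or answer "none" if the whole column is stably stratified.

Evaluate Δρ/ρ₀ = −αΔT + βΔS across each adjacent pair:
  11–13 m: −αΔT+βΔS = −(1.3 × 10⁻⁴)(-6.7)+(7.9 × 10⁻⁴)(-0.04) = 8.4 × 10⁻⁴ → stable
  13–62 m: −αΔT+βΔS = −(1.3 × 10⁻⁴)(+6.4)+(7.9 × 10⁻⁴)(+1.81) = 6.0 × 10⁻⁴ → stable
  62–219 m: −αΔT+βΔS = −(1.3 × 10⁻⁴)(-12.2)+(7.9 × 10⁻⁴)(-0.03) = 1.6 × 10⁻³ → stable
Every interval has Δρ > 0: the column is stably stratified throughout.

none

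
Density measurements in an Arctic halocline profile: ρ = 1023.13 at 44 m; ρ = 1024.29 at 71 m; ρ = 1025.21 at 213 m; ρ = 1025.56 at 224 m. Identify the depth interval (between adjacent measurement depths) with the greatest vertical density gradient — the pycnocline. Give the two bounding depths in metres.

Compute the density gradient over each adjacent pair:
  44–71 m: Δρ/Δz = 1.16/27 = 0.043 kg m⁻⁴
  71–213 m: Δρ/Δz = 0.92/142 = 6.5 × 10⁻³ kg m⁻⁴
  213–224 m: Δρ/Δz = 0.35/11 = 0.032 kg m⁻⁴
The largest gradient is in the 44–71 m interval — the pycnocline.

44–71 m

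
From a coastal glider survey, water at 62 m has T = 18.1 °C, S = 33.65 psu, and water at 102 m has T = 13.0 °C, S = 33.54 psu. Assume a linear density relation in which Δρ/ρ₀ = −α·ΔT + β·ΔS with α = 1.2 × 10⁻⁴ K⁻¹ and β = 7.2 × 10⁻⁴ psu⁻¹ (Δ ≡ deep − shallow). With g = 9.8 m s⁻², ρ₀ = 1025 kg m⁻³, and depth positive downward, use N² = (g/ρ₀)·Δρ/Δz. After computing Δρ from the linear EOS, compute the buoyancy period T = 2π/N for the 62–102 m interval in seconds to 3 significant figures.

ΔT = -5.1 K, ΔS = -0.11 psu (deep − shallow).
Δρ/ρ₀ = −αΔT + βΔS = 6.12 × 10⁻⁴ − 7.92 × 10⁻⁵ = 5.328 × 10⁻⁴, so Δρ ≈ 0.5461 kg m⁻³.
N² = (g/ρ₀)·Δρ/Δz = g·(Δρ/ρ₀)/Δz = 9.8 × 5.328 × 10⁻⁴ / 40 = 1.3054 × 10⁻⁴ s⁻².
N = √(1.3054 × 10⁻⁴) = 0.011425 rad s⁻¹ → T = 2π/N = 549.95 s ≈ 550 s.

550 s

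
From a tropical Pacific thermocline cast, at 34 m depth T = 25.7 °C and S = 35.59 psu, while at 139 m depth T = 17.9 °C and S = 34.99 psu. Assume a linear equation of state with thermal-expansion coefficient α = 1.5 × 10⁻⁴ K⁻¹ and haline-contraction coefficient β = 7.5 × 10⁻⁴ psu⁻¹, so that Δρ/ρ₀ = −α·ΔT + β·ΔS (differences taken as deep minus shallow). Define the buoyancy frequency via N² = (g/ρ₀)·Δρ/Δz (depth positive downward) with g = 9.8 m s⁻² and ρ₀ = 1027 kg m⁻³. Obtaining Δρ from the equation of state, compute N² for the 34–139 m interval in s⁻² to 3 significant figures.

ΔT = -7.8 K, ΔS = -0.60 psu (deep − shallow).
Δρ/ρ₀ = −αΔT + βΔS = 1.17 × 10⁻³ − 4.50 × 10⁻⁴ = 7.20 × 10⁻⁴, so Δρ ≈ 0.7394 kg m⁻³.
N² = (g/ρ₀)·Δρ/Δz = g·(Δρ/ρ₀)/Δz = 9.8 × 7.20 × 10⁻⁴ / 105 = 6.7200 × 10⁻⁵ s⁻² ≈ 6.72 × 10⁻⁵ s⁻².

6.72 × 10⁻⁵ s⁻²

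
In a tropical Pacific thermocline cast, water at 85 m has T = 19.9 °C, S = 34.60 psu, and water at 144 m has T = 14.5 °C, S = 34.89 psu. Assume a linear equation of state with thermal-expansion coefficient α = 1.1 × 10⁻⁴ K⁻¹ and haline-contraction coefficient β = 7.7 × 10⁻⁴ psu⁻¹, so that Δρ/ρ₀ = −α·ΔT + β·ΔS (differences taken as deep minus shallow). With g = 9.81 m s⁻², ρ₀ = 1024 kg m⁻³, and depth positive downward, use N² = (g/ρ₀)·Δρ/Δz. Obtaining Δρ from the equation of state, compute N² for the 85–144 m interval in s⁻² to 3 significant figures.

ΔT = -5.4 K, ΔS = +0.29 psu (deep − shallow).
Δρ/ρ₀ = −αΔT + βΔS = 5.94 × 10⁻⁴ + 2.233 × 10⁻⁴ = 8.173 × 10⁻⁴, so Δρ ≈ 0.8369 kg m⁻³.
N² = (g/ρ₀)·Δρ/Δz = g·(Δρ/ρ₀)/Δz = 9.81 × 8.173 × 10⁻⁴ / 59 = 1.3589 × 10⁻⁴ s⁻² ≈ 1.36 × 10⁻⁴ s⁻².

1.36 × 10⁻⁴ s⁻²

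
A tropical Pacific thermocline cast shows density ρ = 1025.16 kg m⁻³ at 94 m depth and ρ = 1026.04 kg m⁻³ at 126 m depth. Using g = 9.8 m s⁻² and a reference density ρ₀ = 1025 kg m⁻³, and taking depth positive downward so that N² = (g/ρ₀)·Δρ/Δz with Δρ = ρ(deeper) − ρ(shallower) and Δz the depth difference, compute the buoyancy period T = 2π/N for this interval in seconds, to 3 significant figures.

387 s

Δρ = 1026.04 − 1025.16 = 0.88 kg m⁻³ over Δz = 126 − 94 = 32 m.
N² = (9.8/1025) × (0.88/32) = 2.6293 × 10⁻⁴ s⁻².
N = √(2.6293 × 10⁻⁴) = 0.016215 rad s⁻¹, so T = 2π/N = 387.49 s ≈ 387 s.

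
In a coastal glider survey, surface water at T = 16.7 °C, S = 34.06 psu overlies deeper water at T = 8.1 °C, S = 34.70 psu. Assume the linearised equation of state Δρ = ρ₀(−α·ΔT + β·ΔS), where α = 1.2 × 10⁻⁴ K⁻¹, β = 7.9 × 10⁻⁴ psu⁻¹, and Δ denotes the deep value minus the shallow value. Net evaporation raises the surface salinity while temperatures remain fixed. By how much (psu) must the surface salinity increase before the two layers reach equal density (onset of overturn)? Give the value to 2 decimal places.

Neutral buoyancy requires −α(T_deep − T_surf) + β(S_deep − S_surf′) = 0.
S_surf′ = S_deep − (α/β)·ΔT = 34.70 − (1.2 × 10⁻⁴/7.9 × 10⁻⁴)·(-8.6) = 36.0063 psu.
Increase required: 36.0063 − 34.06 = 1.9463 psu.

1.95 psu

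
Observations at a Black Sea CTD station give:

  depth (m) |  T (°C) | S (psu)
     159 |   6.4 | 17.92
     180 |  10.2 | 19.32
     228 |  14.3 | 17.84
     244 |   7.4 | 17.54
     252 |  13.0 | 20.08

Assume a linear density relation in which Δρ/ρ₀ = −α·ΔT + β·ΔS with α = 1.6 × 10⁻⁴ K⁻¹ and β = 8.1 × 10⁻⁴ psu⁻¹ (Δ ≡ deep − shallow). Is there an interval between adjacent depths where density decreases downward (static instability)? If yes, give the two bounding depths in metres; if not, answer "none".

Evaluate Δρ/ρ₀ = −αΔT + βΔS across each adjacent pair:
  159–180 m: −αΔT+βΔS = −(1.6 × 10⁻⁴)(+3.8)+(8.1 × 10⁻⁴)(+1.40) = 5.3 × 10⁻⁴ → stable
  180–228 m: −αΔT+βΔS = −(1.6 × 10⁻⁴)(+4.1)+(8.1 × 10⁻⁴)(-1.48) = -1.9 × 10⁻³ → UNSTABLE
  228–244 m: −αΔT+βΔS = −(1.6 × 10⁻⁴)(-6.9)+(8.1 × 10⁻⁴)(-0.30) = 8.6 × 10⁻⁴ → stable
  244–252 m: −αΔT+βΔS = −(1.6 × 10⁻⁴)(+5.6)+(8.1 × 10⁻⁴)(+2.54) = 1.2 × 10⁻³ → stable
The 180–228 m interval has Δρ < 0: lighter water underlies denser water.

180–228 m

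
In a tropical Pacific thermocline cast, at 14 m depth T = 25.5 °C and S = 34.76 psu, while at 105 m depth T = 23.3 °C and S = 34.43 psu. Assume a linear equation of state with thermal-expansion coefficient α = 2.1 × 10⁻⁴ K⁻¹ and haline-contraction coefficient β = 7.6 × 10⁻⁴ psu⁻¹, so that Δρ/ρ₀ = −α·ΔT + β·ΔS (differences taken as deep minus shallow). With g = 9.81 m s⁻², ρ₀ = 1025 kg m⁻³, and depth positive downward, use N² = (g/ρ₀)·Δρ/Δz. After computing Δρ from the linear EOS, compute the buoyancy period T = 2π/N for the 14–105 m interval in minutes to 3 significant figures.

ΔT = -2.2 K, ΔS = -0.33 psu (deep − shallow).
Δρ/ρ₀ = −αΔT + βΔS = 4.62 × 10⁻⁴ − 2.508 × 10⁻⁴ = 2.112 × 10⁻⁴, so Δρ ≈ 0.2165 kg m⁻³.
N² = (g/ρ₀)·Δρ/Δz = g·(Δρ/ρ₀)/Δz = 9.81 × 2.112 × 10⁻⁴ / 91 = 2.2768 × 10⁻⁵ s⁻².
N = √(2.2768 × 10⁻⁵) = 4.7716 × 10⁻³ rad s⁻¹ → T = 2π/N = 1.3168 × 10³ s = 21.947 min ≈ 21.9 min.

21.9 min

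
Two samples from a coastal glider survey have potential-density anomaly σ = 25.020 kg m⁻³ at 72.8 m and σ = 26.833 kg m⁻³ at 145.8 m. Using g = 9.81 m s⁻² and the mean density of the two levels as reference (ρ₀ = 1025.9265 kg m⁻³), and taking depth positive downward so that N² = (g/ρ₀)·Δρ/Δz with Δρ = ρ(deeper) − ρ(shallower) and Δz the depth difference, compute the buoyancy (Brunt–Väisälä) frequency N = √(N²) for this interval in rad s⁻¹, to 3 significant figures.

Δρ = 1026.833 − 1025.020 = 1.813 kg m⁻³ over Δz = 145.8 − 72.8 = 73 m.
N² = (9.81/1025.9265) × (1.813/73) = 2.3748 × 10⁻⁴ s⁻².
N = √(2.3748 × 10⁻⁴) = 0.015410 rad s⁻¹ ≈ 0.0154 rad s⁻¹.
Since Δρ > 0 the layer is stably stratified.

0.0154 rad s⁻¹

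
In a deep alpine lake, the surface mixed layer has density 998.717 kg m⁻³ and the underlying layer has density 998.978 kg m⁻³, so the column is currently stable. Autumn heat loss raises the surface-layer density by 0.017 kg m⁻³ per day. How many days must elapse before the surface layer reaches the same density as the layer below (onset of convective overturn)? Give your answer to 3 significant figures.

15.4 days

Density deficit of the surface layer: 998.978 − 998.717 = 0.261 kg m⁻³.
Required change = 0.261 / 0.017 = 15.4 days.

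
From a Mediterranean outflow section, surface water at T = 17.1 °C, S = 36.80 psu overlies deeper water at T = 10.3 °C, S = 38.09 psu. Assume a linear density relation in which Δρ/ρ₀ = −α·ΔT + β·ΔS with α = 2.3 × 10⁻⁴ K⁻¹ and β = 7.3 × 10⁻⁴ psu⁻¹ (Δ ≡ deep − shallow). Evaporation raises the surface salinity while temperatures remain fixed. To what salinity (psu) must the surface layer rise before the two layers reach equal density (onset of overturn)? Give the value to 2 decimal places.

40.23 psu

Neutral buoyancy requires −α(T_deep − T_surf) + β(S_deep − S_surf′) = 0.
S_surf′ = S_deep − (α/β)·ΔT = 38.09 − (2.3 × 10⁻⁴/7.3 × 10⁻⁴)·(-6.8) = 40.2325 psu.
Increase required: 40.2325 − 36.80 = 3.4325 psu.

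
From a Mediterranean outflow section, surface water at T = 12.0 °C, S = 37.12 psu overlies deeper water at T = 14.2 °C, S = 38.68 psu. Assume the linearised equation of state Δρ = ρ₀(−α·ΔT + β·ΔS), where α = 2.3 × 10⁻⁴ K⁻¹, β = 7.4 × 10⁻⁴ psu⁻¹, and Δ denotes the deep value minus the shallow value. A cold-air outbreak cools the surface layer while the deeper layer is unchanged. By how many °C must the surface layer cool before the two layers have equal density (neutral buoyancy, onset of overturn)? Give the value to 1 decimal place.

2.8 °C

Neutral buoyancy requires Δρ = 0, i.e. −α(T_deep − T_surf′) + β(S_deep − S_surf) = 0.
T_surf′ = T_deep − (β/α)·ΔS = 14.2 − (7.4 × 10⁻⁴/2.3 × 10⁻⁴)·(+1.56) = 9.181 °C.
Cooling required: 12.0 − (9.181) = 2.819 °C.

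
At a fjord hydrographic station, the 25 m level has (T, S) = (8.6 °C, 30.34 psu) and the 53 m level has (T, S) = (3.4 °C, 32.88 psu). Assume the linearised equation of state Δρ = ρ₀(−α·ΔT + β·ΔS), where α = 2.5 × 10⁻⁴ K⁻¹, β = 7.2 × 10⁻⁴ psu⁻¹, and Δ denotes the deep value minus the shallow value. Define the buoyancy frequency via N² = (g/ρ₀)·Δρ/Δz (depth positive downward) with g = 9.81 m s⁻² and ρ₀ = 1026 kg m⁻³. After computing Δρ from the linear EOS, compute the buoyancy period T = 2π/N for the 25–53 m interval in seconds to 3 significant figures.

190 s

ΔT = -5.2 K, ΔS = +2.54 psu (deep − shallow).
Δρ/ρ₀ = −αΔT + βΔS = 1.30 × 10⁻³ + 1.8288 × 10⁻³ = 3.1288 × 10⁻³, so Δρ ≈ 3.210 kg m⁻³.
N² = (g/ρ₀)·Δρ/Δz = g·(Δρ/ρ₀)/Δz = 9.81 × 3.1288 × 10⁻³ / 28 = 1.0962 × 10⁻³ s⁻².
N = √(1.0962 × 10⁻³) = 0.033109 rad s⁻¹ → T = 2π/N = 189.77 s ≈ 190 s.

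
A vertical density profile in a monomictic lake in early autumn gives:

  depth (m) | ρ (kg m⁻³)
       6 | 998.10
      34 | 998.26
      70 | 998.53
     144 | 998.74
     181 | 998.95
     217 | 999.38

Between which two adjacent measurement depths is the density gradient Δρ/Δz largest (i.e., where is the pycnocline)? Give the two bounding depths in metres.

181–217 m

Compute the density gradient over each adjacent pair:
  6–34 m: Δρ/Δz = 0.16/28 = 5.7 × 10⁻³ kg m⁻⁴
  34–70 m: Δρ/Δz = 0.27/36 = 7.5 × 10⁻³ kg m⁻⁴
  70–144 m: Δρ/Δz = 0.21/74 = 2.8 × 10⁻³ kg m⁻⁴
  144–181 m: Δρ/Δz = 0.21/37 = 5.7 × 10⁻³ kg m⁻⁴
  181–217 m: Δρ/Δz = 0.43/36 = 0.012 kg m⁻⁴
The largest gradient is in the 181–217 m interval — the pycnocline.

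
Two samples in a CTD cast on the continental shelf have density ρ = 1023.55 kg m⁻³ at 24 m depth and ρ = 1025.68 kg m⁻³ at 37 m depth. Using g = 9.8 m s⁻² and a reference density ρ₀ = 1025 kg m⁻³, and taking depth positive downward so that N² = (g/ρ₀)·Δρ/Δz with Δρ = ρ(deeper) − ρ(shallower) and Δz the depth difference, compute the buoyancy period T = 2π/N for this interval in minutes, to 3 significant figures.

2.65 min

Δρ = 1025.68 − 1023.55 = 2.13 kg m⁻³ over Δz = 37 − 24 = 13 m.
N² = (9.8/1025) × (2.13/13) = 1.5665 × 10⁻³ s⁻².
N = √(1.5665 × 10⁻³) = 0.039579 rad s⁻¹, so T = 2π/N = 158.75 s = 2.6458 min ≈ 2.65 min.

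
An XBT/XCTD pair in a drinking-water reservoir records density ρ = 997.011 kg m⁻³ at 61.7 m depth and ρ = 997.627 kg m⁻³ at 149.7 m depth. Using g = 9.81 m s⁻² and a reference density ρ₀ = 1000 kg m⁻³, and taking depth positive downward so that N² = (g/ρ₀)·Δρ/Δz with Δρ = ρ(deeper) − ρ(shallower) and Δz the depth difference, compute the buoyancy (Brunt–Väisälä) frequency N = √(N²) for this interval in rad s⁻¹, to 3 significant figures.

Δρ = 997.627 − 997.011 = 0.616 kg m⁻³ over Δz = 149.7 − 61.7 = 88 m.
N² = (9.81/1000) × (0.616/88) = 6.8670 × 10⁻⁵ s⁻².
N = √(6.8670 × 10⁻⁵) = 8.2867 × 10⁻³ rad s⁻¹ ≈ 8.29 × 10⁻³ rad s⁻¹.
Since Δρ > 0 the layer is stably stratified.

8.29 × 10⁻³ rad s⁻¹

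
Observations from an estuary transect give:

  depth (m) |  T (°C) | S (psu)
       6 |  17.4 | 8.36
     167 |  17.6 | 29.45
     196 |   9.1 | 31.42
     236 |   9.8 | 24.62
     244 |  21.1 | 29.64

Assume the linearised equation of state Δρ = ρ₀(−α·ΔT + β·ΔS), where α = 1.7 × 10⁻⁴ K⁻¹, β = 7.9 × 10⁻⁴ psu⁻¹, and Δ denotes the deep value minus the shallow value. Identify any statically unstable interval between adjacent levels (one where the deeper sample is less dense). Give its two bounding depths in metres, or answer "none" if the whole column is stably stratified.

196–236 m

Evaluate Δρ/ρ₀ = −αΔT + βΔS across each adjacent pair:
  6–167 m: −αΔT+βΔS = −(1.7 × 10⁻⁴)(+0.2)+(7.9 × 10⁻⁴)(+21.09) = 0.017 → stable
  167–196 m: −αΔT+βΔS = −(1.7 × 10⁻⁴)(-8.5)+(7.9 × 10⁻⁴)(+1.97) = 3.0 × 10⁻³ → stable
  196–236 m: −αΔT+βΔS = −(1.7 × 10⁻⁴)(+0.7)+(7.9 × 10⁻⁴)(-6.80) = -5.5 × 10⁻³ → UNSTABLE
  236–244 m: −αΔT+βΔS = −(1.7 × 10⁻⁴)(+11.3)+(7.9 × 10⁻⁴)(+5.02) = 2.0 × 10⁻³ → stable
The 196–236 m interval has Δρ < 0: lighter water underlies denser water.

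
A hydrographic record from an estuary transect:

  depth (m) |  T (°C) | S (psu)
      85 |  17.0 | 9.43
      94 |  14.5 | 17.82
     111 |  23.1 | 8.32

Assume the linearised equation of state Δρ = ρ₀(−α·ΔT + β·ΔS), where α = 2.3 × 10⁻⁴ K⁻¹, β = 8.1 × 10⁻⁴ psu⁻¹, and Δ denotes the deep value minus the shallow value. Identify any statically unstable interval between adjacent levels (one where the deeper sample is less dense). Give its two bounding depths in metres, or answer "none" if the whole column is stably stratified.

Evaluate Δρ/ρ₀ = −αΔT + βΔS across each adjacent pair:
  85–94 m: −αΔT+βΔS = −(2.3 × 10⁻⁴)(-2.5)+(8.1 × 10⁻⁴)(+8.39) = 7.4 × 10⁻³ → stable
  94–111 m: −αΔT+βΔS = −(2.3 × 10⁻⁴)(+8.6)+(8.1 × 10⁻⁴)(-9.50) = -9.7 × 10⁻³ → UNSTABLE
The 94–111 m interval has Δρ < 0: lighter water underlies denser water.

94–111 m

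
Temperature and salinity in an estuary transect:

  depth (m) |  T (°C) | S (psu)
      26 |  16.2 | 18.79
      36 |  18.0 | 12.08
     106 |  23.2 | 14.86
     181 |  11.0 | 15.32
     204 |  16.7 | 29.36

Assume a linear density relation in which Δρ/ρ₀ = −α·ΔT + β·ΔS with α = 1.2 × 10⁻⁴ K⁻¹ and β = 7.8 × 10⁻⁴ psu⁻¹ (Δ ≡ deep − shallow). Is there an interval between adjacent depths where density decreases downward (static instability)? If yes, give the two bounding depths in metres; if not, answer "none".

Evaluate Δρ/ρ₀ = −αΔT + βΔS across each adjacent pair:
  26–36 m: −αΔT+βΔS = −(1.2 × 10⁻⁴)(+1.8)+(7.8 × 10⁻⁴)(-6.71) = -5.4 × 10⁻³ → UNSTABLE
  36–106 m: −αΔT+βΔS = −(1.2 × 10⁻⁴)(+5.2)+(7.8 × 10⁻⁴)(+2.78) = 1.5 × 10⁻³ → stable
  106–181 m: −αΔT+βΔS = −(1.2 × 10⁻⁴)(-12.2)+(7.8 × 10⁻⁴)(+0.46) = 1.8 × 10⁻³ → stable
  181–204 m: −αΔT+βΔS = −(1.2 × 10⁻⁴)(+5.7)+(7.8 × 10⁻⁴)(+14.04) = 0.010 → stable
The 26–36 m interval has Δρ < 0: lighter water underlies denser water.

26–36 m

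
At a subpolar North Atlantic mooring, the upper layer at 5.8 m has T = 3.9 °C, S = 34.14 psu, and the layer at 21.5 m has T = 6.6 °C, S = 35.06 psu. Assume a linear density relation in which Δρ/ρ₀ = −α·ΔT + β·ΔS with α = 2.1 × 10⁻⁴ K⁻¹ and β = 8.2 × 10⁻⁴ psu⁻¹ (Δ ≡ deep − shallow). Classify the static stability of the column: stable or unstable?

stable

ΔT = 6.6 − 3.9 = +2.7 K and ΔS = 35.06 − 34.14 = +0.92 psu (deep − shallow).
−αΔT = -5.67 × 10⁻⁴; βΔS = 7.544 × 10⁻⁴; sum Δρ/ρ₀ = 1.874 × 10⁻⁴.
Δρ/ρ₀ > 0, so Δρ > 0: deeper water is denser → statically stable.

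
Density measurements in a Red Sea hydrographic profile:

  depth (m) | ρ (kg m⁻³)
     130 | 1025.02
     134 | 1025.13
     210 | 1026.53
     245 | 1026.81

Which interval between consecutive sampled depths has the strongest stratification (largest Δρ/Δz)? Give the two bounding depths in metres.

Compute the density gradient over each adjacent pair:
  130–134 m: Δρ/Δz = 0.11/4 = 0.028 kg m⁻⁴
  134–210 m: Δρ/Δz = 1.40/76 = 0.018 kg m⁻⁴
  210–245 m: Δρ/Δz = 0.28/35 = 8.0 × 10⁻³ kg m⁻⁴
The largest gradient is in the 130–134 m interval — the pycnocline.

130–134 m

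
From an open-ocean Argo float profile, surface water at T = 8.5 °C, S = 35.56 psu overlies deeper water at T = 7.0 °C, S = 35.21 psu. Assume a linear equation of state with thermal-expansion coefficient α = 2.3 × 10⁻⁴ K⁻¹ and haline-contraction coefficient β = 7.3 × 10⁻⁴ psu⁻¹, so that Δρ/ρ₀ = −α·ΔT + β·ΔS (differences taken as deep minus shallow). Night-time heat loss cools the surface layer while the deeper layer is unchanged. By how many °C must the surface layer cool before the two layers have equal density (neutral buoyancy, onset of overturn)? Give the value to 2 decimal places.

0.39 °C

Neutral buoyancy requires Δρ = 0, i.e. −α(T_deep − T_surf′) + β(S_deep − S_surf) = 0.
T_surf′ = T_deep − (β/α)·ΔS = 7.0 − (7.3 × 10⁻⁴/2.3 × 10⁻⁴)·(-0.35) = 8.1109 °C.
Cooling required: 8.5 − (8.1109) = 0.3891 °C.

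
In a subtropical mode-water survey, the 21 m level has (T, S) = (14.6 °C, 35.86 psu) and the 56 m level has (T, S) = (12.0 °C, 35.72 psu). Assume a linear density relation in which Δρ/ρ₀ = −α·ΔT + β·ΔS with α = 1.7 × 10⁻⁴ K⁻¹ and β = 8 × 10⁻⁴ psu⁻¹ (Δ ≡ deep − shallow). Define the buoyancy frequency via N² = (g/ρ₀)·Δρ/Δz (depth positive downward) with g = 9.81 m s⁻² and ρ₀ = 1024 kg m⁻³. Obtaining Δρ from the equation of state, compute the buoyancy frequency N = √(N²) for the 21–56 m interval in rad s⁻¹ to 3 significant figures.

ΔT = -2.6 K, ΔS = -0.14 psu (deep − shallow).
Δρ/ρ₀ = −αΔT + βΔS = 4.42 × 10⁻⁴ − 1.12 × 10⁻⁴ = 3.30 × 10⁻⁴, so Δρ ≈ 0.3379 kg m⁻³.
N² = (g/ρ₀)·Δρ/Δz = g·(Δρ/ρ₀)/Δz = 9.81 × 3.30 × 10⁻⁴ / 35 = 9.2494 × 10⁻⁵ s⁻².
N = √(9.2494 × 10⁻⁵) = 9.6174 × 10⁻³ rad s⁻¹ ≈ 9.62 × 10⁻³ rad s⁻¹.

9.62 × 10⁻³ rad s⁻¹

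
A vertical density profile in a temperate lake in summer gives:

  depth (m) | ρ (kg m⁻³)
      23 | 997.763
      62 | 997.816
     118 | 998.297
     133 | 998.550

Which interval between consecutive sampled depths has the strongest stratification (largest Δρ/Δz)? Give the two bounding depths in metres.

Compute the density gradient over each adjacent pair:
  23–62 m: Δρ/Δz = 0.053/39 = 1.4 × 10⁻³ kg m⁻⁴
  62–118 m: Δρ/Δz = 0.481/56 = 8.6 × 10⁻³ kg m⁻⁴
  118–133 m: Δρ/Δz = 0.253/15 = 0.017 kg m⁻⁴
The largest gradient is in the 118–133 m interval — the pycnocline.

118–133 m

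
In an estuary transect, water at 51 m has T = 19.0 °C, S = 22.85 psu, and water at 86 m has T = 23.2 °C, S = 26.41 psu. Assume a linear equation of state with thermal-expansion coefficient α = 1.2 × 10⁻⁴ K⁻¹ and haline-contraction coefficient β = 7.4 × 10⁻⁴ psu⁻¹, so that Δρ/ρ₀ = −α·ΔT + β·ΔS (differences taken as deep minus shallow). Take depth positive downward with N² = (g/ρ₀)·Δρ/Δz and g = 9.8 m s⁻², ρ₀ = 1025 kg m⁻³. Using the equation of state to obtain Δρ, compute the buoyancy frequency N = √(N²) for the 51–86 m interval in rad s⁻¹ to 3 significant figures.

ΔT = +4.2 K, ΔS = +3.56 psu (deep − shallow).
Δρ/ρ₀ = −αΔT + βΔS = -5.04 × 10⁻⁴ + 2.6344 × 10⁻³ = 2.1304 × 10⁻³, so Δρ ≈ 2.184 kg m⁻³.
N² = (g/ρ₀)·Δρ/Δz = g·(Δρ/ρ₀)/Δz = 9.8 × 2.1304 × 10⁻³ / 35 = 5.9651 × 10⁻⁴ s⁻².
N = √(5.9651 × 10⁻⁴) = 0.024424 rad s⁻¹ ≈ 0.0244 rad s⁻¹.

0.0244 rad s⁻¹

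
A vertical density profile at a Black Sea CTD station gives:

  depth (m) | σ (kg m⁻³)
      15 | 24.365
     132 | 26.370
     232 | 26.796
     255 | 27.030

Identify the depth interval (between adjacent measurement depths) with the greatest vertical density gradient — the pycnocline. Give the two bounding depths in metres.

Compute the density gradient over each adjacent pair:
  15–132 m: Δρ/Δz = 2.005/117 = 0.017 kg m⁻⁴
  132–232 m: Δρ/Δz = 0.426/100 = 4.3 × 10⁻³ kg m⁻⁴
  232–255 m: Δρ/Δz = 0.234/23 = 0.010 kg m⁻⁴
The largest gradient is in the 15–132 m interval — the pycnocline.

15–132 m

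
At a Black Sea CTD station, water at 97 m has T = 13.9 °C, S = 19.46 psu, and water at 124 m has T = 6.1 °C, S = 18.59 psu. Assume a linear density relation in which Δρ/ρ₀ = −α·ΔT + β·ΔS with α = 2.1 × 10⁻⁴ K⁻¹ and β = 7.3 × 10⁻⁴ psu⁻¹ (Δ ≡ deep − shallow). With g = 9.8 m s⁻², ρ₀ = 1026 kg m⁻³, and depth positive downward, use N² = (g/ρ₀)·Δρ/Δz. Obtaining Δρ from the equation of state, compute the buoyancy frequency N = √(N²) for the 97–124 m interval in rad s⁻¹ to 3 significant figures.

ΔT = -7.8 K, ΔS = -0.87 psu (deep − shallow).
Δρ/ρ₀ = −αΔT + βΔS = 1.638 × 10⁻³ − 6.351 × 10⁻⁴ = 1.0029 × 10⁻³, so Δρ ≈ 1.029 kg m⁻³.
N² = (g/ρ₀)·Δρ/Δz = g·(Δρ/ρ₀)/Δz = 9.8 × 1.0029 × 10⁻³ / 27 = 3.6402 × 10⁻⁴ s⁻².
N = √(3.6402 × 10⁻⁴) = 0.019079 rad s⁻¹ ≈ 0.0191 rad s⁻¹.

0.0191 rad s⁻¹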